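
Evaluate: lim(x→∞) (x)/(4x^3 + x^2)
This is an ∞/∞ indeterminate form.

Apply L'Hôpital's rule: differentiate numerator and denominator separately.
  f(x) = x   ⇒   f'(x) = 1
  g(x) = 4·x^3 + x^2   ⇒   g'(x) = 12·x^2 + 2·x
  lim(x→∞) f'(x)/g'(x) = lim(x→∞) (1)/(12·x^2 + 2·x)
  = 0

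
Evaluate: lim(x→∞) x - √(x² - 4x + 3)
This is an ∞-∞ indeterminate form.

Combine fractions or rationalize to convert ∞-∞ to 0/0 form:
  lim(x→∞) x - √(x² - 4x + 3) = 2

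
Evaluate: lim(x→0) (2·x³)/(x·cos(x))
This is a 0/0 indeterminate form.

Apply L'Hôpital's rule: differentiate numerator and denominator separately.
  f(x) = 2·x^3   ⇒   f'(x) = 6·x^2
  g(x) = x·cos(x)   ⇒   g'(x) = -x·sin(x) + cos(x)
  lim(x→0) f'(x)/g'(x) = lim(x→0) (6·x^2)/(-x·sin(x) + cos(x))
  = 0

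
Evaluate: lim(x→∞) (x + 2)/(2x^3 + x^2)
This is an ∞/∞ indeterminate form.

Apply L'Hôpital's rule: differentiate numerator and denominator separately.
  f(x) = x + 2   ⇒   f'(x) = 1
  g(x) = 2·x^3 + x^2   ⇒   g'(x) = 6·x^2 + 2·x
  lim(x→∞) f'(x)/g'(x) = lim(x→∞) (1)/(6·x^2 + 2·x)
  = 0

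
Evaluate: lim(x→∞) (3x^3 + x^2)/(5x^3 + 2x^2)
This is an ∞/∞ indeterminate form.

Apply L'Hôpital's rule: differentiate numerator and denominator separately.
  f(x) = 3·x^3 + x^2   ⇒   f'(x) = 9·x^2 + 2·x
  g(x) = 5·x^3 + 2·x^2   ⇒   g'(x) = 15·x^2 + 4·x
  lim(x→∞) f'(x)/g'(x) = lim(x→∞) (9·x^2 + 2·x)/(15·x^2 + 4·x)
  = 3/5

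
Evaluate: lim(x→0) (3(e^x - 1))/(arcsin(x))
This is a 0/0 indeterminate form.

Apply L'Hôpital's rule: differentiate numerator and denominator separately.
  f(x) = 3·e^(x) - 3   ⇒   f'(x) = 3·e^(x)
  g(x) = asin(x)   ⇒   g'(x) = 1/sqrt(1 - x^2)
  lim(x→0) f'(x)/g'(x) = lim(x→0) (3·e^(x))/(1/sqrt(1 - x^2))
  = 3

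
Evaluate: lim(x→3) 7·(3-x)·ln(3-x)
This is a 0·∞ indeterminate form.

Rewrite 0·∞ as a quotient (0/0 or ∞/∞ form), then apply L'Hôpital's rule:
  lim(x→3) 7·(3-x)·ln(3-x) = 0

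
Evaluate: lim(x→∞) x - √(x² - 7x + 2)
This is an ∞-∞ indeterminate form.

Combine fractions or rationalize to convert ∞-∞ to 0/0 form:
  lim(x→∞) x - √(x² - 7x + 2) = 7/2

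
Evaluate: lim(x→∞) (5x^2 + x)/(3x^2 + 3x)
This is an ∞/∞ indeterminate form.

Apply L'Hôpital's rule: differentiate numerator and denominator separately.
  f(x) = 5·x^2 + x   ⇒   f'(x) = 10·x + 1
  g(x) = 3·x^2 + 3·x   ⇒   g'(x) = 6·x + 3
  lim(x→∞) f'(x)/g'(x) = lim(x→∞) (10·x + 1)/(6·x + 3)
  = 5/3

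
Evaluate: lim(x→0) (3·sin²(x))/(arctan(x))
This is a 0/0 indeterminate form.

Apply L'Hôpital's rule: differentiate numerator and denominator separately.
  f(x) = 3·sin(x)^2   ⇒   f'(x) = 6·sin(x)·cos(x)
  g(x) = atan(x)   ⇒   g'(x) = 1/(x^2 + 1)
  lim(x→0) f'(x)/g'(x) = lim(x→0) (6·sin(x)·cos(x))/(1/(x^2 + 1))
  = 0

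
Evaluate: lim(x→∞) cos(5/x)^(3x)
This is an exponential indeterminate form.

For exponential indeterminate forms, take the natural log:
  Let L = lim(x→∞) cos(5/x)^(3x)
  Then ln(L) = lim(x→∞) [exponent × ln(base)]
  Evaluate using L'Hôpital or standard limits, then exponentiate.
  L = 1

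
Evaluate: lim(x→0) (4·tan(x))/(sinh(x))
This is a 0/0 indeterminate form.

Apply L'Hôpital's rule: differentiate numerator and denominator separately.
  f(x) = 4·tan(x)   ⇒   f'(x) = 4·tan(x)^2 + 4
  g(x) = sinh(x)   ⇒   g'(x) = cosh(x)
  lim(x→0) f'(x)/g'(x) = lim(x→0) (4·tan(x)^2 + 4)/(cosh(x))
  = 4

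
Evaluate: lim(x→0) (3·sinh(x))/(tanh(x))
This is a 0/0 indeterminate form.

Apply L'Hôpital's rule: differentiate numerator and denominator separately.
  f(x) = 3·sinh(x)   ⇒   f'(x) = 3·cosh(x)
  g(x) = tanh(x)   ⇒   g'(x) = 1 - tanh(x)^2
  lim(x→0) f'(x)/g'(x) = lim(x→0) (3·cosh(x))/(1 - tanh(x)^2)
  = 3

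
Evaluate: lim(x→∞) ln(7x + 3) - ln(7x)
This is an ∞-∞ indeterminate form.

Combine fractions or rationalize to convert ∞-∞ to 0/0 form:
  lim(x→∞) ln(7x + 3) - ln(7x) = 0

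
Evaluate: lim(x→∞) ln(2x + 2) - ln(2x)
This is an ∞-∞ indeterminate form.

Combine fractions or rationalize to convert ∞-∞ to 0/0 form:
  lim(x→∞) ln(2x + 2) - ln(2x) = 0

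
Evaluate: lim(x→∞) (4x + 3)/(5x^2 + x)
This is an ∞/∞ indeterminate form.

Apply L'Hôpital's rule: differentiate numerator and denominator separately.
  f(x) = 4·x + 3   ⇒   f'(x) = 4
  g(x) = 5·x^2 + x   ⇒   g'(x) = 10·x + 1
  lim(x→∞) f'(x)/g'(x) = lim(x→∞) (4)/(10·x + 1)
  = 0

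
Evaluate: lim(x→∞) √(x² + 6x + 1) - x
This is an ∞-∞ indeterminate form.

Combine fractions or rationalize to convert ∞-∞ to 0/0 form:
  lim(x→∞) √(x² + 6x + 1) - x = 3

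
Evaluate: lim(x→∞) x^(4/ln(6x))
This is an exponential indeterminate form.

For exponential indeterminate forms, take the natural log:
  Let L = lim(x→∞) x^(4/ln(6x))
  Then ln(L) = lim(x→∞) [exponent × ln(base)]
  Evaluate using L'Hôpital or standard limits, then exponentiate.
  L = e^(4)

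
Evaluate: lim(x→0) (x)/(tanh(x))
This is a 0/0 indeterminate form.

Apply L'Hôpital's rule: differentiate numerator and denominator separately.
  f(x) = x   ⇒   f'(x) = 1
  g(x) = tanh(x)   ⇒   g'(x) = 1 - tanh(x)^2
  lim(x→0) f'(x)/g'(x) = lim(x→0) (1)/(1 - tanh(x)^2)
  = 1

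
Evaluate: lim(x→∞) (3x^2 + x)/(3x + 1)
This is an ∞/∞ indeterminate form.

Apply L'Hôpital's rule: differentiate numerator and denominator separately.
  f(x) = 3·x^2 + x   ⇒   f'(x) = 6·x + 1
  g(x) = 3·x + 1   ⇒   g'(x) = 3
  lim(x→∞) f'(x)/g'(x) = lim(x→∞) (6·x + 1)/(3)
  = ∞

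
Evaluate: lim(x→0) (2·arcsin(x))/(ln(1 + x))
This is a 0/0 indeterminate form.

Apply L'Hôpital's rule: differentiate numerator and denominator separately.
  f(x) = 2·asin(x)   ⇒   f'(x) = 2/sqrt(1 - x^2)
  g(x) = ln(x + 1)   ⇒   g'(x) = 1/(x + 1)
  lim(x→0) f'(x)/g'(x) = lim(x→0) (2/sqrt(1 - x^2))/(1/(x + 1))
  = 2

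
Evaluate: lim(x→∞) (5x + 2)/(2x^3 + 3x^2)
This is an ∞/∞ indeterminate form.

Apply L'Hôpital's rule: differentiate numerator and denominator separately.
  f(x) = 5·x + 2   ⇒   f'(x) = 5
  g(x) = 2·x^3 + 3·x^2   ⇒   g'(x) = 6·x^2 + 6·x
  lim(x→∞) f'(x)/g'(x) = lim(x→∞) (5)/(6·x^2 + 6·x)
  = 0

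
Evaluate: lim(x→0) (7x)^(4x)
This is an exponential indeterminate form.

For exponential indeterminate forms, take the natural log:
  Let L = lim(x→0) (7x)^(4x)
  Then ln(L) = lim(x→0) [exponent × ln(base)]
  Evaluate using L'Hôpital or standard limits, then exponentiate.
  L = 1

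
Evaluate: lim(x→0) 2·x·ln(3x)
This is a 0·∞ indeterminate form.

Rewrite 0·∞ as a quotient (0/0 or ∞/∞ form), then apply L'Hôpital's rule:
  lim(x→0) 2·x·ln(3x) = 0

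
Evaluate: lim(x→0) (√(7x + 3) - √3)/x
This is a standard limit.

Factor or rationalize the expression:
  lim(x→0) (√(7x + 3) - √3)/x = 7·sqrt(3)/6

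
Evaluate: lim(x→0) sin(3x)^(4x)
This is an exponential indeterminate form.

For exponential indeterminate forms, take the natural log:
  Let L = lim(x→0) sin(3x)^(4x)
  Then ln(L) = lim(x→0) [exponent × ln(base)]
  Evaluate using L'Hôpital or standard limits, then exponentiate.
  L = 1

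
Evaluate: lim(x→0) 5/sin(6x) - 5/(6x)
This is an ∞-∞ indeterminate form.

Combine fractions or rationalize to convert ∞-∞ to 0/0 form:
  lim(x→0) 5/sin(6x) - 5/(6x) = 0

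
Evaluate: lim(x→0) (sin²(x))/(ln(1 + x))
This is a 0/0 indeterminate form.

Apply L'Hôpital's rule: differentiate numerator and denominator separately.
  f(x) = sin(x)^2   ⇒   f'(x) = 2·sin(x)·cos(x)
  g(x) = ln(x + 1)   ⇒   g'(x) = 1/(x + 1)
  lim(x→0) f'(x)/g'(x) = lim(x→0) (2·sin(x)·cos(x))/(1/(x + 1))
  = 0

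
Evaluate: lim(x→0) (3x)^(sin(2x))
This is an exponential indeterminate form.

For exponential indeterminate forms, take the natural log:
  Let L = lim(x→0) (3x)^(sin(2x))
  Then ln(L) = lim(x→0) [exponent × ln(base)]
  Evaluate using L'Hôpital or standard limits, then exponentiate.
  L = 1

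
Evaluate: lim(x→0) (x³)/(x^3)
This is a 0/0 indeterminate form.

Apply L'Hôpital's rule: differentiate numerator and denominator separately.
  f(x) = x^3   ⇒   f'(x) = 3·x^2
  g(x) = x^3   ⇒   g'(x) = 3·x^2
  lim(x→0) f'(x)/g'(x) = lim(x→0) (3·x^2)/(3·x^2)
  = 1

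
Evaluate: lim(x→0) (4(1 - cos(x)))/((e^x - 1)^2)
This is a 0/0 indeterminate form.

Apply L'Hôpital's rule: differentiate numerator and denominator separately.
  f(x) = 4 - 4·cos(x)   ⇒   f'(x) = 4·sin(x)
  g(x) = (e^(x) - 1)^2   ⇒   g'(x) = 2·(e^(x) - 1)·e^(x)
  lim(x→0) f'(x)/g'(x) = lim(x→0) (4·sin(x))/(2·(e^(x) - 1)·e^(x))
  = 2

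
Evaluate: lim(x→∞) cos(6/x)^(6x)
This is an exponential indeterminate form.

For exponential indeterminate forms, take the natural log:
  Let L = lim(x→∞) cos(6/x)^(6x)
  Then ln(L) = lim(x→∞) [exponent × ln(base)]
  Evaluate using L'Hôpital or standard limits, then exponentiate.
  L = 1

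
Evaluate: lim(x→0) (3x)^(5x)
This is an exponential indeterminate form.

For exponential indeterminate forms, take the natural log:
  Let L = lim(x→0) (3x)^(5x)
  Then ln(L) = lim(x→0) [exponent × ln(base)]
  Evaluate using L'Hôpital or standard limits, then exponentiate.
  L = 1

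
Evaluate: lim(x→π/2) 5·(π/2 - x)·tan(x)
This is a 0·∞ indeterminate form.

Rewrite 0·∞ as a quotient (0/0 or ∞/∞ form), then apply L'Hôpital's rule:
  lim(x→π/2) 5·(π/2 - x)·tan(x) = 5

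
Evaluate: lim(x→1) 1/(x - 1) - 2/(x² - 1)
This is an ∞-∞ indeterminate form.

Combine fractions or rationalize to convert ∞-∞ to 0/0 form:
  lim(x→1) 1/(x - 1) - 2/(x² - 1) = 1/2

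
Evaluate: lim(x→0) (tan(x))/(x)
This is a 0/0 indeterminate form.

Apply L'Hôpital's rule: differentiate numerator and denominator separately.
  f(x) = tan(x)   ⇒   f'(x) = tan(x)^2 + 1
  g(x) = x   ⇒   g'(x) = 1
  lim(x→0) f'(x)/g'(x) = lim(x→0) (tan(x)^2 + 1)/(1)
  = 1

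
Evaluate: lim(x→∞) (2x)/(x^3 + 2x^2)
This is an ∞/∞ indeterminate form.

Apply L'Hôpital's rule: differentiate numerator and denominator separately.
  f(x) = 2·x   ⇒   f'(x) = 2
  g(x) = x^3 + 2·x^2   ⇒   g'(x) = 3·x^2 + 4·x
  lim(x→∞) f'(x)/g'(x) = lim(x→∞) (2)/(3·x^2 + 4·x)
  = 0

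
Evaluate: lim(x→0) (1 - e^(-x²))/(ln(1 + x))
This is a 0/0 indeterminate form.

Apply L'Hôpital's rule: differentiate numerator and denominator separately.
  f(x) = 1 - e^(-x^2)   ⇒   f'(x) = 2·x·e^(-x^2)
  g(x) = ln(x + 1)   ⇒   g'(x) = 1/(x + 1)
  lim(x→0) f'(x)/g'(x) = lim(x→0) (2·x·e^(-x^2))/(1/(x + 1))
  = 0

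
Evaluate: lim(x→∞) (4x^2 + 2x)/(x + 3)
This is an ∞/∞ indeterminate form.

Apply L'Hôpital's rule: differentiate numerator and denominator separately.
  f(x) = 4·x^2 + 2·x   ⇒   f'(x) = 8·x + 2
  g(x) = x + 3   ⇒   g'(x) = 1
  lim(x→∞) f'(x)/g'(x) = lim(x→∞) (8·x + 2)/(1)
  = ∞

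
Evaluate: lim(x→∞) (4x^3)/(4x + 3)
This is an ∞/∞ indeterminate form.

Apply L'Hôpital's rule: differentiate numerator and denominator separately.
  f(x) = 4·x^3   ⇒   f'(x) = 12·x^2
  g(x) = 4·x + 3   ⇒   g'(x) = 4
  lim(x→∞) f'(x)/g'(x) = lim(x→∞) (12·x^2)/(4)
  = ∞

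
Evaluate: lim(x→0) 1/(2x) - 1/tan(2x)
This is an ∞-∞ indeterminate form.

Combine fractions or rationalize to convert ∞-∞ to 0/0 form:
  lim(x→0) 1/(2x) - 1/tan(2x) = 0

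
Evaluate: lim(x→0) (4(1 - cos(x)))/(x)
This is a 0/0 indeterminate form.

Apply L'Hôpital's rule: differentiate numerator and denominator separately.
  f(x) = 4 - 4·cos(x)   ⇒   f'(x) = 4·sin(x)
  g(x) = x   ⇒   g'(x) = 1
  lim(x→0) f'(x)/g'(x) = lim(x→0) (4·sin(x))/(1)
  = 0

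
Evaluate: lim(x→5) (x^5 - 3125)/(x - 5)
This is a standard limit.

Factor or rationalize the expression:
  lim(x→5) (x^5 - 3125)/(x - 5) = 3125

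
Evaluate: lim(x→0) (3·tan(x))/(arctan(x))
This is a 0/0 indeterminate form.

Apply L'Hôpital's rule: differentiate numerator and denominator separately.
  f(x) = 3·tan(x)   ⇒   f'(x) = 3·tan(x)^2 + 3
  g(x) = atan(x)   ⇒   g'(x) = 1/(x^2 + 1)
  lim(x→0) f'(x)/g'(x) = lim(x→0) (3·tan(x)^2 + 3)/(1/(x^2 + 1))
  = 3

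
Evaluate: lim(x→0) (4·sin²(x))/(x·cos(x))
This is a 0/0 indeterminate form.

Apply L'Hôpital's rule: differentiate numerator and denominator separately.
  f(x) = 4·sin(x)^2   ⇒   f'(x) = 8·sin(x)·cos(x)
  g(x) = x·cos(x)   ⇒   g'(x) = -x·sin(x) + cos(x)
  lim(x→0) f'(x)/g'(x) = lim(x→0) (8·sin(x)·cos(x))/(-x·sin(x) + cos(x))
  = 0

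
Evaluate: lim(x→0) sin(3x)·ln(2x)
This is a 0·∞ indeterminate form.

Rewrite 0·∞ as a quotient (0/0 or ∞/∞ form), then apply L'Hôpital's rule:
  lim(x→0) sin(3x)·ln(2x) = 0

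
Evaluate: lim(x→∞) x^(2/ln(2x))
This is an exponential indeterminate form.

For exponential indeterminate forms, take the natural log:
  Let L = lim(x→∞) x^(2/ln(2x))
  Then ln(L) = lim(x→∞) [exponent × ln(base)]
  Evaluate using L'Hôpital or standard limits, then exponentiate.
  L = e²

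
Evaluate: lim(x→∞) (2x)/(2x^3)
This is an ∞/∞ indeterminate form.

Apply L'Hôpital's rule: differentiate numerator and denominator separately.
  f(x) = 2·x   ⇒   f'(x) = 2
  g(x) = 2·x^3   ⇒   g'(x) = 6·x^2
  lim(x→∞) f'(x)/g'(x) = lim(x→∞) (2)/(6·x^2)
  = 0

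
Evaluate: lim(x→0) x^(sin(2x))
This is an exponential indeterminate form.

For exponential indeterminate forms, take the natural log:
  Let L = lim(x→0) x^(sin(2x))
  Then ln(L) = lim(x→0) [exponent × ln(base)]
  Evaluate using L'Hôpital or standard limits, then exponentiate.
  L = 1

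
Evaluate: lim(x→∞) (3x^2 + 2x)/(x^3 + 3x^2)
This is an ∞/∞ indeterminate form.

Apply L'Hôpital's rule: differentiate numerator and denominator separately.
  f(x) = 3·x^2 + 2·x   ⇒   f'(x) = 6·x + 2
  g(x) = x^3 + 3·x^2   ⇒   g'(x) = 3·x^2 + 6·x
  lim(x→∞) f'(x)/g'(x) = lim(x→∞) (6·x + 2)/(3·x^2 + 6·x)
  = 0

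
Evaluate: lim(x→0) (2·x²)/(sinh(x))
This is a 0/0 indeterminate form.

Apply L'Hôpital's rule: differentiate numerator and denominator separately.
  f(x) = 2·x^2   ⇒   f'(x) = 4·x
  g(x) = sinh(x)   ⇒   g'(x) = cosh(x)
  lim(x→0) f'(x)/g'(x) = lim(x→0) (4·x)/(cosh(x))
  = 0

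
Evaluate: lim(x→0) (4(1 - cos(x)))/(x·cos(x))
This is a 0/0 indeterminate form.

Apply L'Hôpital's rule: differentiate numerator and denominator separately.
  f(x) = 4 - 4·cos(x)   ⇒   f'(x) = 4·sin(x)
  g(x) = x·cos(x)   ⇒   g'(x) = -x·sin(x) + cos(x)
  lim(x→0) f'(x)/g'(x) = lim(x→0) (4·sin(x))/(-x·sin(x) + cos(x))
  = 0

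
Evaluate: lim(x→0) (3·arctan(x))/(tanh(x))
This is a 0/0 indeterminate form.

Apply L'Hôpital's rule: differentiate numerator and denominator separately.
  f(x) = 3·atan(x)   ⇒   f'(x) = 3/(x^2 + 1)
  g(x) = tanh(x)   ⇒   g'(x) = 1 - tanh(x)^2
  lim(x→0) f'(x)/g'(x) = lim(x→0) (3/(x^2 + 1))/(1 - tanh(x)^2)
  = 3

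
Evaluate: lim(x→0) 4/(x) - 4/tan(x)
This is an ∞-∞ indeterminate form.

Combine fractions or rationalize to convert ∞-∞ to 0/0 form:
  lim(x→0) 4/(x) - 4/tan(x) = 0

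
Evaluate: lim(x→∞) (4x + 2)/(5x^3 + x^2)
This is an ∞/∞ indeterminate form.

Apply L'Hôpital's rule: differentiate numerator and denominator separately.
  f(x) = 4·x + 2   ⇒   f'(x) = 4
  g(x) = 5·x^3 + x^2   ⇒   g'(x) = 15·x^2 + 2·x
  lim(x→∞) f'(x)/g'(x) = lim(x→∞) (4)/(15·x^2 + 2·x)
  = 0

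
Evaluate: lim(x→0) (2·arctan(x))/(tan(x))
This is a 0/0 indeterminate form.

Apply L'Hôpital's rule: differentiate numerator and denominator separately.
  f(x) = 2·atan(x)   ⇒   f'(x) = 2/(x^2 + 1)
  g(x) = tan(x)   ⇒   g'(x) = tan(x)^2 + 1
  lim(x→0) f'(x)/g'(x) = lim(x→0) (2/(x^2 + 1))/(tan(x)^2 + 1)
  = 2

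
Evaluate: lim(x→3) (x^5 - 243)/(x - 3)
This is a standard limit.

Factor or rationalize the expression:
  lim(x→3) (x^5 - 243)/(x - 3) = 405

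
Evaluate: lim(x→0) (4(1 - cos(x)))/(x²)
This is a 0/0 indeterminate form.

Apply L'Hôpital's rule: differentiate numerator and denominator separately.
  f(x) = 4 - 4·cos(x)   ⇒   f'(x) = 4·sin(x)
  g(x) = x^2   ⇒   g'(x) = 2·x
  lim(x→0) f'(x)/g'(x) = lim(x→0) (4·sin(x))/(2·x)
  = 2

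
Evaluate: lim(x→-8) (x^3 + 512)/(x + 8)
This is a standard limit.

Factor or rationalize the expression:
  lim(x→-8) (x^3 + 512)/(x + 8) = 192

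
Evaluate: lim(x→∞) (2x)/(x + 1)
This is an ∞/∞ indeterminate form.

Apply L'Hôpital's rule: differentiate numerator and denominator separately.
  f(x) = 2·x   ⇒   f'(x) = 2
  g(x) = x + 1   ⇒   g'(x) = 1
  lim(x→∞) f'(x)/g'(x) = lim(x→∞) (2)/(1)
  = 2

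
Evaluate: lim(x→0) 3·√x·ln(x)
This is a 0·∞ indeterminate form.

Rewrite 0·∞ as a quotient (0/0 or ∞/∞ form), then apply L'Hôpital's rule:
  lim(x→0) 3·√x·ln(x) = 0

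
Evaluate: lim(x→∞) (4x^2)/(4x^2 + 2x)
This is an ∞/∞ indeterminate form.

Apply L'Hôpital's rule: differentiate numerator and denominator separately.
  f(x) = 4·x^2   ⇒   f'(x) = 8·x
  g(x) = 4·x^2 + 2·x   ⇒   g'(x) = 8·x + 2
  lim(x→∞) f'(x)/g'(x) = lim(x→∞) (8·x)/(8·x + 2)
  = 1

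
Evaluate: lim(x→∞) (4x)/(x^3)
This is an ∞/∞ indeterminate form.

Apply L'Hôpital's rule: differentiate numerator and denominator separately.
  f(x) = 4·x   ⇒   f'(x) = 4
  g(x) = x^3   ⇒   g'(x) = 3·x^2
  lim(x→∞) f'(x)/g'(x) = lim(x→∞) (4)/(3·x^2)
  = 0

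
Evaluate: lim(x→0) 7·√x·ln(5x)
This is a 0·∞ indeterminate form.

Rewrite 0·∞ as a quotient (0/0 or ∞/∞ form), then apply L'Hôpital's rule:
  lim(x→0) 7·√x·ln(5x) = 0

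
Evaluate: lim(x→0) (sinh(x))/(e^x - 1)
This is a 0/0 indeterminate form.

Apply L'Hôpital's rule: differentiate numerator and denominator separately.
  f(x) = sinh(x)   ⇒   f'(x) = cosh(x)
  g(x) = e^(x) - 1   ⇒   g'(x) = e^(x)
  lim(x→0) f'(x)/g'(x) = lim(x→0) (cosh(x))/(e^(x))
  = 1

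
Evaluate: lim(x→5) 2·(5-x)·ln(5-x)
This is a 0·∞ indeterminate form.

Rewrite 0·∞ as a quotient (0/0 or ∞/∞ form), then apply L'Hôpital's rule:
  lim(x→5) 2·(5-x)·ln(5-x) = 0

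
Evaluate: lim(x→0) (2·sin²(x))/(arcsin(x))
This is a 0/0 indeterminate form.

Apply L'Hôpital's rule: differentiate numerator and denominator separately.
  f(x) = 2·sin(x)^2   ⇒   f'(x) = 4·sin(x)·cos(x)
  g(x) = asin(x)   ⇒   g'(x) = 1/sqrt(1 - x^2)
  lim(x→0) f'(x)/g'(x) = lim(x→0) (4·sin(x)·cos(x))/(1/sqrt(1 - x^2))
  = 0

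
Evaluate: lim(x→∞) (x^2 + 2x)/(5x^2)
This is an ∞/∞ indeterminate form.

Apply L'Hôpital's rule: differentiate numerator and denominator separately.
  f(x) = x^2 + 2·x   ⇒   f'(x) = 2·x + 2
  g(x) = 5·x^2   ⇒   g'(x) = 10·x
  lim(x→∞) f'(x)/g'(x) = lim(x→∞) (2·x + 2)/(10·x)
  = 1/5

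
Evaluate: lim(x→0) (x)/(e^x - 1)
This is a 0/0 indeterminate form.

Apply L'Hôpital's rule: differentiate numerator and denominator separately.
  f(x) = x   ⇒   f'(x) = 1
  g(x) = e^(x) - 1   ⇒   g'(x) = e^(x)
  lim(x→0) f'(x)/g'(x) = lim(x→0) (1)/(e^(x))
  = 1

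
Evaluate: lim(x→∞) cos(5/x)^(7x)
This is an exponential indeterminate form.

For exponential indeterminate forms, take the natural log:
  Let L = lim(x→∞) cos(5/x)^(7x)
  Then ln(L) = lim(x→∞) [exponent × ln(base)]
  Evaluate using L'Hôpital or standard limits, then exponentiate.
  L = 1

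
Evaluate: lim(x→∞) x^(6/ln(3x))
This is an exponential indeterminate form.

For exponential indeterminate forms, take the natural log:
  Let L = lim(x→∞) x^(6/ln(3x))
  Then ln(L) = lim(x→∞) [exponent × ln(base)]
  Evaluate using L'Hôpital or standard limits, then exponentiate.
  L = e^(6)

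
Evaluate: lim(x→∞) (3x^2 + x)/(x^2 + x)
This is an ∞/∞ indeterminate form.

Apply L'Hôpital's rule: differentiate numerator and denominator separately.
  f(x) = 3·x^2 + x   ⇒   f'(x) = 6·x + 1
  g(x) = x^2 + x   ⇒   g'(x) = 2·x + 1
  lim(x→∞) f'(x)/g'(x) = lim(x→∞) (6·x + 1)/(2·x + 1)
  = 3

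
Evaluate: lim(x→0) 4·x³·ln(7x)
This is a 0·∞ indeterminate form.

Rewrite 0·∞ as a quotient (0/0 or ∞/∞ form), then apply L'Hôpital's rule:
  lim(x→0) 4·x³·ln(7x) = 0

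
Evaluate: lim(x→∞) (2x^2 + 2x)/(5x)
This is an ∞/∞ indeterminate form.

Apply L'Hôpital's rule: differentiate numerator and denominator separately.
  f(x) = 2·x^2 + 2·x   ⇒   f'(x) = 4·x + 2
  g(x) = 5·x   ⇒   g'(x) = 5
  lim(x→∞) f'(x)/g'(x) = lim(x→∞) (4·x + 2)/(5)
  = ∞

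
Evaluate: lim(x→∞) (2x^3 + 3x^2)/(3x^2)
This is an ∞/∞ indeterminate form.

Apply L'Hôpital's rule: differentiate numerator and denominator separately.
  f(x) = 2·x^3 + 3·x^2   ⇒   f'(x) = 6·x^2 + 6·x
  g(x) = 3·x^2   ⇒   g'(x) = 6·x
  lim(x→∞) f'(x)/g'(x) = lim(x→∞) (6·x^2 + 6·x)/(6·x)
  = ∞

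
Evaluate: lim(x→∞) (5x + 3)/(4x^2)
This is an ∞/∞ indeterminate form.

Apply L'Hôpital's rule: differentiate numerator and denominator separately.
  f(x) = 5·x + 3   ⇒   f'(x) = 5
  g(x) = 4·x^2   ⇒   g'(x) = 8·x
  lim(x→∞) f'(x)/g'(x) = lim(x→∞) (5)/(8·x)
  = 0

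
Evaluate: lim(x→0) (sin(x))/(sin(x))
This is a 0/0 indeterminate form.

Apply L'Hôpital's rule: differentiate numerator and denominator separately.
  f(x) = sin(x)   ⇒   f'(x) = cos(x)
  g(x) = sin(x)   ⇒   g'(x) = cos(x)
  lim(x→0) f'(x)/g'(x) = lim(x→0) (cos(x))/(cos(x))
  = 1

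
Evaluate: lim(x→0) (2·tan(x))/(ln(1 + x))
This is a 0/0 indeterminate form.

Apply L'Hôpital's rule: differentiate numerator and denominator separately.
  f(x) = 2·tan(x)   ⇒   f'(x) = 2·tan(x)^2 + 2
  g(x) = ln(x + 1)   ⇒   g'(x) = 1/(x + 1)
  lim(x→0) f'(x)/g'(x) = lim(x→0) (2·tan(x)^2 + 2)/(1/(x + 1))
  = 2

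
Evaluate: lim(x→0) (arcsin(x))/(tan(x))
This is a 0/0 indeterminate form.

Apply L'Hôpital's rule: differentiate numerator and denominator separately.
  f(x) = asin(x)   ⇒   f'(x) = 1/sqrt(1 - x^2)
  g(x) = tan(x)   ⇒   g'(x) = tan(x)^2 + 1
  lim(x→0) f'(x)/g'(x) = lim(x→0) (1/sqrt(1 - x^2))/(tan(x)^2 + 1)
  = 1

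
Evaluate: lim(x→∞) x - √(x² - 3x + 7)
This is an ∞-∞ indeterminate form.

Combine fractions or rationalize to convert ∞-∞ to 0/0 form:
  lim(x→∞) x - √(x² - 3x + 7) = 3/2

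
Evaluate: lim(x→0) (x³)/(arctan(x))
This is a 0/0 indeterminate form.

Apply L'Hôpital's rule: differentiate numerator and denominator separately.
  f(x) = x^3   ⇒   f'(x) = 3·x^2
  g(x) = atan(x)   ⇒   g'(x) = 1/(x^2 + 1)
  lim(x→0) f'(x)/g'(x) = lim(x→0) (3·x^2)/(1/(x^2 + 1))
  = 0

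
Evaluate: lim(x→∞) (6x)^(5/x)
This is an exponential indeterminate form.

For exponential indeterminate forms, take the natural log:
  Let L = lim(x→∞) (6x)^(5/x)
  Then ln(L) = lim(x→∞) [exponent × ln(base)]
  Evaluate using L'Hôpital or standard limits, then exponentiate.
  L = 1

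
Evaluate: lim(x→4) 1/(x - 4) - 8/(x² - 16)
This is an ∞-∞ indeterminate form.

Combine fractions or rationalize to convert ∞-∞ to 0/0 form:
  lim(x→4) 1/(x - 4) - 8/(x² - 16) = 1/8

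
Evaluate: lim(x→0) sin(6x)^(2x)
This is an exponential indeterminate form.

For exponential indeterminate forms, take the natural log:
  Let L = lim(x→0) sin(6x)^(2x)
  Then ln(L) = lim(x→0) [exponent × ln(base)]
  Evaluate using L'Hôpital or standard limits, then exponentiate.
  L = 1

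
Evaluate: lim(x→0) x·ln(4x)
This is a 0·∞ indeterminate form.

Rewrite 0·∞ as a quotient (0/0 or ∞/∞ form), then apply L'Hôpital's rule:
  lim(x→0) x·ln(4x) = 0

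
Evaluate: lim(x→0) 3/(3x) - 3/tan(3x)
This is an ∞-∞ indeterminate form.

Combine fractions or rationalize to convert ∞-∞ to 0/0 form:
  lim(x→0) 3/(3x) - 3/tan(3x) = 0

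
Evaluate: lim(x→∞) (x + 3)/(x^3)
This is an ∞/∞ indeterminate form.

Apply L'Hôpital's rule: differentiate numerator and denominator separately.
  f(x) = x + 3   ⇒   f'(x) = 1
  g(x) = x^3   ⇒   g'(x) = 3·x^2
  lim(x→∞) f'(x)/g'(x) = lim(x→∞) (1)/(3·x^2)
  = 0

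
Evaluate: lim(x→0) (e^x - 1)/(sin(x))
This is a 0/0 indeterminate form.

Apply L'Hôpital's rule: differentiate numerator and denominator separately.
  f(x) = e^(x) - 1   ⇒   f'(x) = e^(x)
  g(x) = sin(x)   ⇒   g'(x) = cos(x)
  lim(x→0) f'(x)/g'(x) = lim(x→0) (e^(x))/(cos(x))
  = 1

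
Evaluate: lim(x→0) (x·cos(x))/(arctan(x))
This is a 0/0 indeterminate form.

Apply L'Hôpital's rule: differentiate numerator and denominator separately.
  f(x) = x·cos(x)   ⇒   f'(x) = -x·sin(x) + cos(x)
  g(x) = atan(x)   ⇒   g'(x) = 1/(x^2 + 1)
  lim(x→0) f'(x)/g'(x) = lim(x→0) (-x·sin(x) + cos(x))/(1/(x^2 + 1))
  = 1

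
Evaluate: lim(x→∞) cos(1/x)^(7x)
This is an exponential indeterminate form.

For exponential indeterminate forms, take the natural log:
  Let L = lim(x→∞) cos(1/x)^(7x)
  Then ln(L) = lim(x→∞) [exponent × ln(base)]
  Evaluate using L'Hôpital or standard limits, then exponentiate.
  L = 1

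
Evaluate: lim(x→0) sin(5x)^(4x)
This is an exponential indeterminate form.

For exponential indeterminate forms, take the natural log:
  Let L = lim(x→0) sin(5x)^(4x)
  Then ln(L) = lim(x→0) [exponent × ln(base)]
  Evaluate using L'Hôpital or standard limits, then exponentiate.
  L = 1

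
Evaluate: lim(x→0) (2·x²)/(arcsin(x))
This is a 0/0 indeterminate form.

Apply L'Hôpital's rule: differentiate numerator and denominator separately.
  f(x) = 2·x^2   ⇒   f'(x) = 4·x
  g(x) = asin(x)   ⇒   g'(x) = 1/sqrt(1 - x^2)
  lim(x→0) f'(x)/g'(x) = lim(x→0) (4·x)/(1/sqrt(1 - x^2))
  = 0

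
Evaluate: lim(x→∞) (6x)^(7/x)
This is an exponential indeterminate form.

For exponential indeterminate forms, take the natural log:
  Let L = lim(x→∞) (6x)^(7/x)
  Then ln(L) = lim(x→∞) [exponent × ln(base)]
  Evaluate using L'Hôpital or standard limits, then exponentiate.
  L = 1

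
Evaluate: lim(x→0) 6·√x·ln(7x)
This is a 0·∞ indeterminate form.

Rewrite 0·∞ as a quotient (0/0 or ∞/∞ form), then apply L'Hôpital's rule:
  lim(x→0) 6·√x·ln(7x) = 0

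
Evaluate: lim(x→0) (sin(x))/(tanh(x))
This is a 0/0 indeterminate form.

Apply L'Hôpital's rule: differentiate numerator and denominator separately.
  f(x) = sin(x)   ⇒   f'(x) = cos(x)
  g(x) = tanh(x)   ⇒   g'(x) = 1 - tanh(x)^2
  lim(x→0) f'(x)/g'(x) = lim(x→0) (cos(x))/(1 - tanh(x)^2)
  = 1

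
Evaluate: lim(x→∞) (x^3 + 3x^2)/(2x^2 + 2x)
This is an ∞/∞ indeterminate form.

Apply L'Hôpital's rule: differentiate numerator and denominator separately.
  f(x) = x^3 + 3·x^2   ⇒   f'(x) = 3·x^2 + 6·x
  g(x) = 2·x^2 + 2·x   ⇒   g'(x) = 4·x + 2
  lim(x→∞) f'(x)/g'(x) = lim(x→∞) (3·x^2 + 6·x)/(4·x + 2)
  = ∞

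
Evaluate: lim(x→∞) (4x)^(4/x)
This is an exponential indeterminate form.

For exponential indeterminate forms, take the natural log:
  Let L = lim(x→∞) (4x)^(4/x)
  Then ln(L) = lim(x→∞) [exponent × ln(base)]
  Evaluate using L'Hôpital or standard limits, then exponentiate.
  L = 1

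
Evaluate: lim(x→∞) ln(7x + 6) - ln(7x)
This is an ∞-∞ indeterminate form.

Combine fractions or rationalize to convert ∞-∞ to 0/0 form:
  lim(x→∞) ln(7x + 6) - ln(7x) = 0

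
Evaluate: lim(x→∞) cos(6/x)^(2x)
This is an exponential indeterminate form.

For exponential indeterminate forms, take the natural log:
  Let L = lim(x→∞) cos(6/x)^(2x)
  Then ln(L) = lim(x→∞) [exponent × ln(base)]
  Evaluate using L'Hôpital or standard limits, then exponentiate.
  L = 1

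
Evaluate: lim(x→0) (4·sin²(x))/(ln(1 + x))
This is a 0/0 indeterminate form.

Apply L'Hôpital's rule: differentiate numerator and denominator separately.
  f(x) = 4·sin(x)^2   ⇒   f'(x) = 8·sin(x)·cos(x)
  g(x) = ln(x + 1)   ⇒   g'(x) = 1/(x + 1)
  lim(x→0) f'(x)/g'(x) = lim(x→0) (8·sin(x)·cos(x))/(1/(x + 1))
  = 0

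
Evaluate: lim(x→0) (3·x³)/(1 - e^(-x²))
This is a 0/0 indeterminate form.

Apply L'Hôpital's rule: differentiate numerator and denominator separately.
  f(x) = 3·x^3   ⇒   f'(x) = 9·x^2
  g(x) = 1 - e^(-x^2)   ⇒   g'(x) = 2·x·e^(-x^2)
  lim(x→0) f'(x)/g'(x) = lim(x→0) (9·x^2)/(2·x·e^(-x^2))
  = 0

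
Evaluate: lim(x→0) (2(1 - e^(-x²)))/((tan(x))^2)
This is a 0/0 indeterminate form.

Apply L'Hôpital's rule: differentiate numerator and denominator separately.
  f(x) = 2 - 2·e^(-x^2)   ⇒   f'(x) = 4·x·e^(-x^2)
  g(x) = tan(x)^2   ⇒   g'(x) = (2·tan(x)^2 + 2)·tan(x)
  lim(x→0) f'(x)/g'(x) = lim(x→0) (4·x·e^(-x^2))/((2·tan(x)^2 + 2)·tan(x))
  = 2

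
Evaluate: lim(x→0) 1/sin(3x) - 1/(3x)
This is an ∞-∞ indeterminate form.

Combine fractions or rationalize to convert ∞-∞ to 0/0 form:
  lim(x→0) 1/sin(3x) - 1/(3x) = 0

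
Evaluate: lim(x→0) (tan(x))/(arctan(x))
This is a 0/0 indeterminate form.

Apply L'Hôpital's rule: differentiate numerator and denominator separately.
  f(x) = tan(x)   ⇒   f'(x) = tan(x)^2 + 1
  g(x) = atan(x)   ⇒   g'(x) = 1/(x^2 + 1)
  lim(x→0) f'(x)/g'(x) = lim(x→0) (tan(x)^2 + 1)/(1/(x^2 + 1))
  = 1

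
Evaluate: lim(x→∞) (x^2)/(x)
This is an ∞/∞ indeterminate form.

Apply L'Hôpital's rule: differentiate numerator and denominator separately.
  f(x) = x^2   ⇒   f'(x) = 2·x
  g(x) = x   ⇒   g'(x) = 1
  lim(x→∞) f'(x)/g'(x) = lim(x→∞) (2·x)/(1)
  = ∞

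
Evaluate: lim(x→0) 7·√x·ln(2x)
This is a 0·∞ indeterminate form.

Rewrite 0·∞ as a quotient (0/0 or ∞/∞ form), then apply L'Hôpital's rule:
  lim(x→0) 7·√x·ln(2x) = 0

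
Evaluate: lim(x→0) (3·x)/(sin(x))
This is a 0/0 indeterminate form.

Apply L'Hôpital's rule: differentiate numerator and denominator separately.
  f(x) = 3·x   ⇒   f'(x) = 3
  g(x) = sin(x)   ⇒   g'(x) = cos(x)
  lim(x→0) f'(x)/g'(x) = lim(x→0) (3)/(cos(x))
  = 3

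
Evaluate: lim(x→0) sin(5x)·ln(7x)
This is a 0·∞ indeterminate form.

Rewrite 0·∞ as a quotient (0/0 or ∞/∞ form), then apply L'Hôpital's rule:
  lim(x→0) sin(5x)·ln(7x) = 0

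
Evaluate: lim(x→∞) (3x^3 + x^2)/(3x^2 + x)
This is an ∞/∞ indeterminate form.

Apply L'Hôpital's rule: differentiate numerator and denominator separately.
  f(x) = 3·x^3 + x^2   ⇒   f'(x) = 9·x^2 + 2·x
  g(x) = 3·x^2 + x   ⇒   g'(x) = 6·x + 1
  lim(x→∞) f'(x)/g'(x) = lim(x→∞) (9·x^2 + 2·x)/(6·x + 1)
  = ∞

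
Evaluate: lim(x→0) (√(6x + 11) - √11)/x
This is a standard limit.

Factor or rationalize the expression:
  lim(x→0) (√(6x + 11) - √11)/x = 3·sqrt(11)/11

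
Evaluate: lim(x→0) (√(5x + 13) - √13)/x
This is a standard limit.

Factor or rationalize the expression:
  lim(x→0) (√(5x + 13) - √13)/x = 5·sqrt(13)/26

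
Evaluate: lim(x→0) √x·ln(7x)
This is a 0·∞ indeterminate form.

Rewrite 0·∞ as a quotient (0/0 or ∞/∞ form), then apply L'Hôpital's rule:
  lim(x→0) √x·ln(7x) = 0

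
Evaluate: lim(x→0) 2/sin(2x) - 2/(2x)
This is an ∞-∞ indeterminate form.

Combine fractions or rationalize to convert ∞-∞ to 0/0 form:
  lim(x→0) 2/sin(2x) - 2/(2x) = 0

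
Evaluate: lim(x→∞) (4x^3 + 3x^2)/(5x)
This is an ∞/∞ indeterminate form.

Apply L'Hôpital's rule: differentiate numerator and denominator separately.
  f(x) = 4·x^3 + 3·x^2   ⇒   f'(x) = 12·x^2 + 6·x
  g(x) = 5·x   ⇒   g'(x) = 5
  lim(x→∞) f'(x)/g'(x) = lim(x→∞) (12·x^2 + 6·x)/(5)
  = ∞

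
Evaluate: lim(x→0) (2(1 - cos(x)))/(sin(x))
This is a 0/0 indeterminate form.

Apply L'Hôpital's rule: differentiate numerator and denominator separately.
  f(x) = 2 - 2·cos(x)   ⇒   f'(x) = 2·sin(x)
  g(x) = sin(x)   ⇒   g'(x) = cos(x)
  lim(x→0) f'(x)/g'(x) = lim(x→0) (2·sin(x))/(cos(x))
  = 0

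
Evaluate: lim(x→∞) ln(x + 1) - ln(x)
This is an ∞-∞ indeterminate form.

Combine fractions or rationalize to convert ∞-∞ to 0/0 form:
  lim(x→∞) ln(x + 1) - ln(x) = 0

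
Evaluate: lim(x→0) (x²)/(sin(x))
This is a 0/0 indeterminate form.

Apply L'Hôpital's rule: differentiate numerator and denominator separately.
  f(x) = x^2   ⇒   f'(x) = 2·x
  g(x) = sin(x)   ⇒   g'(x) = cos(x)
  lim(x→0) f'(x)/g'(x) = lim(x→0) (2·x)/(cos(x))
  = 0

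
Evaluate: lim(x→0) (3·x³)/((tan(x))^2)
This is a 0/0 indeterminate form.

Apply L'Hôpital's rule: differentiate numerator and denominator separately.
  f(x) = 3·x^3   ⇒   f'(x) = 9·x^2
  g(x) = tan(x)^2   ⇒   g'(x) = (2·tan(x)^2 + 2)·tan(x)
  lim(x→0) f'(x)/g'(x) = lim(x→0) (9·x^2)/((2·tan(x)^2 + 2)·tan(x))
  = 0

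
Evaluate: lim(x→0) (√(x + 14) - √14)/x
This is a standard limit.

Factor or rationalize the expression:
  lim(x→0) (√(x + 14) - √14)/x = sqrt(14)/28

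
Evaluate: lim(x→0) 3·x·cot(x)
This is a 0·∞ indeterminate form.

Rewrite 0·∞ as a quotient (0/0 or ∞/∞ form), then apply L'Hôpital's rule:
  lim(x→0) 3·x·cot(x) = 3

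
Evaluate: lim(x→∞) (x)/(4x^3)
This is an ∞/∞ indeterminate form.

Apply L'Hôpital's rule: differentiate numerator and denominator separately.
  f(x) = x   ⇒   f'(x) = 1
  g(x) = 4·x^3   ⇒   g'(x) = 12·x^2
  lim(x→∞) f'(x)/g'(x) = lim(x→∞) (1)/(12·x^2)
  = 0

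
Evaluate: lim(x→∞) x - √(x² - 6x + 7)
This is an ∞-∞ indeterminate form.

Combine fractions or rationalize to convert ∞-∞ to 0/0 form:
  lim(x→∞) x - √(x² - 6x + 7) = 3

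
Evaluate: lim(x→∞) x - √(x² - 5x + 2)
This is an ∞-∞ indeterminate form.

Combine fractions or rationalize to convert ∞-∞ to 0/0 form:
  lim(x→∞) x - √(x² - 5x + 2) = 5/2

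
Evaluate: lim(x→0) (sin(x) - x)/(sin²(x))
This is a 0/0 indeterminate form.

Apply L'Hôpital's rule: differentiate numerator and denominator separately.
  f(x) = -x + sin(x)   ⇒   f'(x) = cos(x) - 1
  g(x) = sin(x)^2   ⇒   g'(x) = 2·sin(x)·cos(x)
  lim(x→0) f'(x)/g'(x) = lim(x→0) (cos(x) - 1)/(2·sin(x)·cos(x))
  = 0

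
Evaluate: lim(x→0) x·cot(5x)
This is a 0·∞ indeterminate form.

Rewrite 0·∞ as a quotient (0/0 or ∞/∞ form), then apply L'Hôpital's rule:
  lim(x→0) x·cot(5x) = 1/5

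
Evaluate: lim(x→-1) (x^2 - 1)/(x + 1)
This is a standard limit.

Factor or rationalize the expression:
  lim(x→-1) (x^2 - 1)/(x + 1) = -2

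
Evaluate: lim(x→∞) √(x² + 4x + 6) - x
This is an ∞-∞ indeterminate form.

Combine fractions or rationalize to convert ∞-∞ to 0/0 form:
  lim(x→∞) √(x² + 4x + 6) - x = 2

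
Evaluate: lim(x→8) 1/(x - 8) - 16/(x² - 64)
This is an ∞-∞ indeterminate form.

Combine fractions or rationalize to convert ∞-∞ to 0/0 form:
  lim(x→8) 1/(x - 8) - 16/(x² - 64) = 1/16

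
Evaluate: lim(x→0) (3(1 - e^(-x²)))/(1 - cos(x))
This is a 0/0 indeterminate form.

Apply L'Hôpital's rule: differentiate numerator and denominator separately.
  f(x) = 3 - 3·e^(-x^2)   ⇒   f'(x) = 6·x·e^(-x^2)
  g(x) = 1 - cos(x)   ⇒   g'(x) = sin(x)
  lim(x→0) f'(x)/g'(x) = lim(x→0) (6·x·e^(-x^2))/(sin(x))
  = 6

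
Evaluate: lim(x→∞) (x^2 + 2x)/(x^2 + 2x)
This is an ∞/∞ indeterminate form.

Apply L'Hôpital's rule: differentiate numerator and denominator separately.
  f(x) = x^2 + 2·x   ⇒   f'(x) = 2·x + 2
  g(x) = x^2 + 2·x   ⇒   g'(x) = 2·x + 2
  lim(x→∞) f'(x)/g'(x) = lim(x→∞) (2·x + 2)/(2·x + 2)
  = 1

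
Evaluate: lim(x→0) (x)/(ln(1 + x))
This is a 0/0 indeterminate form.

Apply L'Hôpital's rule: differentiate numerator and denominator separately.
  f(x) = x   ⇒   f'(x) = 1
  g(x) = ln(x + 1)   ⇒   g'(x) = 1/(x + 1)
  lim(x→0) f'(x)/g'(x) = lim(x→0) (1)/(1/(x + 1))
  = 1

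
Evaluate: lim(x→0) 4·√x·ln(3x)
This is a 0·∞ indeterminate form.

Rewrite 0·∞ as a quotient (0/0 or ∞/∞ form), then apply L'Hôpital's rule:
  lim(x→0) 4·√x·ln(3x) = 0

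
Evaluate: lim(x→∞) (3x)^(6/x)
This is an exponential indeterminate form.

For exponential indeterminate forms, take the natural log:
  Let L = lim(x→∞) (3x)^(6/x)
  Then ln(L) = lim(x→∞) [exponent × ln(base)]
  Evaluate using L'Hôpital or standard limits, then exponentiate.
  L = 1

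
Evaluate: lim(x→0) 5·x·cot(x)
This is a 0·∞ indeterminate form.

Rewrite 0·∞ as a quotient (0/0 or ∞/∞ form), then apply L'Hôpital's rule:
  lim(x→0) 5·x·cot(x) = 5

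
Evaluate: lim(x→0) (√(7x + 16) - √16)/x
This is a standard limit.

Factor or rationalize the expression:
  lim(x→0) (√(7x + 16) - √16)/x = 7/8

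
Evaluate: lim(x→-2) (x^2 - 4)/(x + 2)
This is a standard limit.

Factor or rationalize the expression:
  lim(x→-2) (x^2 - 4)/(x + 2) = -4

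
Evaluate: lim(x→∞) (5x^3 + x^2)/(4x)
This is an ∞/∞ indeterminate form.

Apply L'Hôpital's rule: differentiate numerator and denominator separately.
  f(x) = 5·x^3 + x^2   ⇒   f'(x) = 15·x^2 + 2·x
  g(x) = 4·x   ⇒   g'(x) = 4
  lim(x→∞) f'(x)/g'(x) = lim(x→∞) (15·x^2 + 2·x)/(4)
  = ∞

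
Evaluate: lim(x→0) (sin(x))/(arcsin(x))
This is a 0/0 indeterminate form.

Apply L'Hôpital's rule: differentiate numerator and denominator separately.
  f(x) = sin(x)   ⇒   f'(x) = cos(x)
  g(x) = asin(x)   ⇒   g'(x) = 1/sqrt(1 - x^2)
  lim(x→0) f'(x)/g'(x) = lim(x→0) (cos(x))/(1/sqrt(1 - x^2))
  = 1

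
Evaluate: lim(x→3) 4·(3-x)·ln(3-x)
This is a 0·∞ indeterminate form.

Rewrite 0·∞ as a quotient (0/0 or ∞/∞ form), then apply L'Hôpital's rule:
  lim(x→3) 4·(3-x)·ln(3-x) = 0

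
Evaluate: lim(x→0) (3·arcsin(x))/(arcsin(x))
This is a 0/0 indeterminate form.

Apply L'Hôpital's rule: differentiate numerator and denominator separately.
  f(x) = 3·asin(x)   ⇒   f'(x) = 3/sqrt(1 - x^2)
  g(x) = asin(x)   ⇒   g'(x) = 1/sqrt(1 - x^2)
  lim(x→0) f'(x)/g'(x) = lim(x→0) (3/sqrt(1 - x^2))/(1/sqrt(1 - x^2))
  = 3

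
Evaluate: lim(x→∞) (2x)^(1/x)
This is an exponential indeterminate form.

For exponential indeterminate forms, take the natural log:
  Let L = lim(x→∞) (2x)^(1/x)
  Then ln(L) = lim(x→∞) [exponent × ln(base)]
  Evaluate using L'Hôpital or standard limits, then exponentiate.
  L = 1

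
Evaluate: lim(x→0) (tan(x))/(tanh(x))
This is a 0/0 indeterminate form.

Apply L'Hôpital's rule: differentiate numerator and denominator separately.
  f(x) = tan(x)   ⇒   f'(x) = tan(x)^2 + 1
  g(x) = tanh(x)   ⇒   g'(x) = 1 - tanh(x)^2
  lim(x→0) f'(x)/g'(x) = lim(x→0) (tan(x)^2 + 1)/(1 - tanh(x)^2)
  = 1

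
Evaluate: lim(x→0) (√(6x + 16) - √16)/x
This is a standard limit.

Factor or rationalize the expression:
  lim(x→0) (√(6x + 16) - √16)/x = 3/4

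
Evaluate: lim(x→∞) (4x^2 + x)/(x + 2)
This is an ∞/∞ indeterminate form.

Apply L'Hôpital's rule: differentiate numerator and denominator separately.
  f(x) = 4·x^2 + x   ⇒   f'(x) = 8·x + 1
  g(x) = x + 2   ⇒   g'(x) = 1
  lim(x→∞) f'(x)/g'(x) = lim(x→∞) (8·x + 1)/(1)
  = ∞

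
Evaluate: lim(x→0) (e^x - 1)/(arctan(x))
This is a 0/0 indeterminate form.

Apply L'Hôpital's rule: differentiate numerator and denominator separately.
  f(x) = e^(x) - 1   ⇒   f'(x) = e^(x)
  g(x) = atan(x)   ⇒   g'(x) = 1/(x^2 + 1)
  lim(x→0) f'(x)/g'(x) = lim(x→0) (e^(x))/(1/(x^2 + 1))
  = 1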